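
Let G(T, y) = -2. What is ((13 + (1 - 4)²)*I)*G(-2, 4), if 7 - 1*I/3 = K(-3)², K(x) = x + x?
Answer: 3828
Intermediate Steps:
K(x) = 2*x
I = -87 (I = 21 - 3*(2*(-3))² = 21 - 3*(-6)² = 21 - 3*36 = 21 - 108 = -87)
((13 + (1 - 4)²)*I)*G(-2, 4) = ((13 + (1 - 4)²)*(-87))*(-2) = ((13 + (-3)²)*(-87))*(-2) = ((13 + 9)*(-87))*(-2) = (22*(-87))*(-2) = -1914*(-2) = 3828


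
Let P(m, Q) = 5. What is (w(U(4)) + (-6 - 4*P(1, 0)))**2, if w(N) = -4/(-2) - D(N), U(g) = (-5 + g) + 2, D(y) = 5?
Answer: 841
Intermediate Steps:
U(g) = -3 + g
w(N) = -3 (w(N) = -4/(-2) - 1*5 = -4*(-1/2) - 5 = 2 - 5 = -3)
(w(U(4)) + (-6 - 4*P(1, 0)))**2 = (-3 + (-6 - 4*5))**2 = (-3 + (-6 - 20))**2 = (-3 - 26)**2 = (-29)**2 = 841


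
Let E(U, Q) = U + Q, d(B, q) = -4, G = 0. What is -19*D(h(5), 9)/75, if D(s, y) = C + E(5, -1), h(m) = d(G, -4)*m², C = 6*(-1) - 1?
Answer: 19/25 ≈ 0.76000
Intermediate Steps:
C = -7 (C = -6 - 1 = -7)
E(U, Q) = Q + U
h(m) = -4*m²
D(s, y) = -3 (D(s, y) = -7 + (-1 + 5) = -7 + 4 = -3)
-19*D(h(5), 9)/75 = -(-57)/75 = -19*(-1/25) = 19/25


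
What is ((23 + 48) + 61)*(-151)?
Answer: -19932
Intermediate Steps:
((23 + 48) + 61)*(-151) = (71 + 61)*(-151) = 132*(-151) = -19932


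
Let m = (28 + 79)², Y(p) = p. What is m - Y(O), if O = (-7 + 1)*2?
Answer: 11461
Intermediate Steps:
O = -12 (O = -6*2 = -12)
m = 11449 (m = 107² = 11449)
m - Y(O) = 11449 - 1*(-12) = 11449 + 12 = 11461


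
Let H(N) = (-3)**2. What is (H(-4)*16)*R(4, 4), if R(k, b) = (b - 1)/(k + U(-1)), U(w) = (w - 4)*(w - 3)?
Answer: 18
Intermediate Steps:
H(N) = 9
U(w) = (-4 + w)*(-3 + w)
R(k, b) = (-1 + b)/(20 + k) (R(k, b) = (b - 1)/(k + (12 + (-1)**2 - 7*(-1))) = (-1 + b)/(k + (12 + 1 + 7)) = (-1 + b)/(k + 20) = (-1 + b)/(20 + k))
(H(-4)*16)*R(4, 4) = (9*16)*((-1 + 4)/(20 + 4)) = 144*(3/24) = 144*((1/24)*3) = 144*(1/8) = 18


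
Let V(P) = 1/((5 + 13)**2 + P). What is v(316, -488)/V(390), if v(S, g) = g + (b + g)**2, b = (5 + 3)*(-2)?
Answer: 181018992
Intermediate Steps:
b = -16 (b = 8*(-2) = -16)
V(P) = 1/(324 + P) (V(P) = 1/(18**2 + P) = 1/(324 + P))
v(S, g) = g + (-16 + g)**2
v(316, -488)/V(390) = (-488 + (-16 - 488)**2)/(1/(324 + 390)) = (-488 + (-504)**2)/(1/714) = (-488 + 254016)/(1/714) = 253528*714 = 181018992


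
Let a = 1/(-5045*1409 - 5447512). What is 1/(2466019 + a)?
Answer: 12555917/30963129884422 ≈ 4.0551e-7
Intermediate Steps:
a = -1/12555917 (a = 1/(-7108405 - 5447512) = 1/(-12555917) = -1/12555917 ≈ -7.9644e-8)
1/(2466019 + a) = 1/(2466019 - 1/12555917) = 1/(30963129884422/12555917) = 12555917/30963129884422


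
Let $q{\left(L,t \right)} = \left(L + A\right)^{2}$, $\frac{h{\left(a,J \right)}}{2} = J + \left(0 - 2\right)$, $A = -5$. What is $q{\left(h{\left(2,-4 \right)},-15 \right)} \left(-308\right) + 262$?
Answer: $-88750$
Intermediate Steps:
$h{\left(a,J \right)} = -4 + 2 J$ ($h{\left(a,J \right)} = 2 \left(J + \left(0 - 2\right)\right) = 2 \left(J - 2\right) = 2 \left(-2 + J\right) = -4 + 2 J$)
$q{\left(L,t \right)} = \left(-5 + L\right)^{2}$ ($q{\left(L,t \right)} = \left(L - 5\right)^{2} = \left(-5 + L\right)^{2}$)
$q{\left(h{\left(2,-4 \right)},-15 \right)} \left(-308\right) + 262 = \left(-5 + \left(-4 + 2 \left(-4\right)\right)\right)^{2} \left(-308\right) + 262 = \left(-5 - 12\right)^{2} \left(-308\right) + 262 = \left(-17\right)^{2} \left(-308\right) + 262 = 289 \left(-308\right) + 262 = -89012 + 262 = -88750$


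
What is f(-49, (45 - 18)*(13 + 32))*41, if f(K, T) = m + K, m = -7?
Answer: -2296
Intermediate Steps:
f(K, T) = -7 + K
f(-49, (45 - 18)*(13 + 32))*41 = (-7 - 49)*41 = -56*41 = -2296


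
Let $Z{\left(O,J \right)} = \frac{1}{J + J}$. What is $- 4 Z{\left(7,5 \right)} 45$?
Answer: $-18$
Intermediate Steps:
$Z{\left(O,J \right)} = \frac{1}{2 J}$
$- 4 Z{\left(7,5 \right)} 45 = - 4 \frac{1}{2 \cdot 5} \cdot 45 = - 4 \cdot \frac{1}{2} \cdot \frac{1}{5} \cdot 45 = \left(-4\right) \frac{1}{10} \cdot 45 = \left(- \frac{2}{5}\right) 45 = -18$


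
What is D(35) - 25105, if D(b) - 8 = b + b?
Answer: -25027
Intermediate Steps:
D(b) = 8 + 2*b (D(b) = 8 + (b + b) = 8 + 2*b)
D(35) - 25105 = (8 + 2*35) - 25105 = (8 + 70) - 25105 = 78 - 25105 = -25027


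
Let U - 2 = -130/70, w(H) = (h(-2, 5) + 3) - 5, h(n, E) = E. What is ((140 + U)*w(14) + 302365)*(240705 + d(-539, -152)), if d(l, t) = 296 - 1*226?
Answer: 510322130950/7 ≈ 7.2903e+10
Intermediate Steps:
d(l, t) = 70 (d(l, t) = 296 - 226 = 70)
w(H) = 3 (w(H) = (5 + 3) - 5 = 8 - 5 = 3)
U = ⅐ (U = 2 - 130/70 = 2 - 130*1/70 = 2 - 13/7 = ⅐ ≈ 0.14286)
((140 + U)*w(14) + 302365)*(240705 + d(-539, -152)) = ((140 + ⅐)*3 + 302365)*(240705 + 70) = ((981/7)*3 + 302365)*240775 = (2943/7 + 302365)*240775 = (2119498/7)*240775 = 510322130950/7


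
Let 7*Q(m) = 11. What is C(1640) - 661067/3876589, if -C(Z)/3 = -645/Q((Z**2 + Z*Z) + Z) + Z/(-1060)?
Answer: 147002618002/118950073 ≈ 1235.8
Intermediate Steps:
Q(m) = 11/7 (Q(m) = (1/7)*11 = 11/7)
C(Z) = 13545/11 + 3*Z/1060 (C(Z) = -3*(-645/11/7 + Z/(-1060)) = -3*(-645*7/11 + Z*(-1/1060)) = -3*(-4515/11 - Z/1060) = 13545/11 + 3*Z/1060)
C(1640) - 661067/3876589 = (13545/11 + (3/1060)*1640) - 661067/3876589 = (13545/11 + 246/53) - 661067/3876589 = 720591/583 - 1*34793/204031 = 720591/583 - 34793/204031 = 147002618002/118950073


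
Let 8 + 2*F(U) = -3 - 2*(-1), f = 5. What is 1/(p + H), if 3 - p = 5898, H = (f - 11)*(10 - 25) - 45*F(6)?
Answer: -2/11205 ≈ -0.00017849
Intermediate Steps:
F(U) = -9/2 (F(U) = -4 + (-3 - 2*(-1))/2 = -4 + (-3 + 2)/2 = -4 + (½)*(-1) = -4 - ½ = -9/2)
H = 585/2 (H = (5 - 11)*(10 - 25) - 45*(-9/2) = -6*(-15) + 405/2 = 90 + 405/2 = 585/2 ≈ 292.50)
p = -5895 (p = 3 - 1*5898 = 3 - 5898 = -5895)
1/(p + H) = 1/(-5895 + 585/2) = 1/(-11205/2) = -2/11205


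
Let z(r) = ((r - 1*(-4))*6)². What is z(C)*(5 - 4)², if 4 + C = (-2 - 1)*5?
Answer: 8100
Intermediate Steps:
C = -19 (C = -4 + (-2 - 1)*5 = -4 - 3*5 = -4 - 15 = -19)
z(r) = (24 + 6*r)² (z(r) = ((r + 4)*6)² = ((4 + r)*6)² = (24 + 6*r)²)
z(C)*(5 - 4)² = (36*(4 - 19)²)*(5 - 4)² = (36*(-15)²)*1² = (36*225)*1 = 8100*1 = 8100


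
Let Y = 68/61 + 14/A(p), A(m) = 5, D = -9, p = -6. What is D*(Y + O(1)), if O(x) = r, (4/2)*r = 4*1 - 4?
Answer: -10746/305 ≈ -35.233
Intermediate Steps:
r = 0 (r = (4*1 - 4)/2 = (4 - 4)/2 = (1/2)*0 = 0)
Y = 1194/305 (Y = 68/61 + 14/5 = 1194/305 ≈ 3.9148)
O(x) = 0
D*(Y + O(1)) = -9*(1194/305 + 0) = -9*1194/305 = -10746/305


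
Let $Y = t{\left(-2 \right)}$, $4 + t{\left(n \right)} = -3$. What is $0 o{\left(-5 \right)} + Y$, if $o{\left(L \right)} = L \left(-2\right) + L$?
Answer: $-7$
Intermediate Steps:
$t{\left(n \right)} = -7$ ($t{\left(n \right)} = -4 - 3 = -7$)
$o{\left(L \right)} = - L$ ($o{\left(L \right)} = - 2 L + L = - L$)
$Y = -7$
$0 o{\left(-5 \right)} + Y = 0 \left(\left(-1\right) \left(-5\right)\right) - 7 = 0 \cdot 5 - 7 = 0 - 7 = -7$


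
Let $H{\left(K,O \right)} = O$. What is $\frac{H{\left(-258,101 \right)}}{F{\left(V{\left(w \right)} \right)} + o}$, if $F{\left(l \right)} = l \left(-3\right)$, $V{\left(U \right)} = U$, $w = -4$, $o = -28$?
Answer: $- \frac{101}{16} \approx -6.3125$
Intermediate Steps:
$F{\left(l \right)} = - 3 l$
$\frac{H{\left(-258,101 \right)}}{F{\left(V{\left(w \right)} \right)} + o} = \frac{101}{\left(-3\right) \left(-4\right) - 28} = \frac{101}{12 - 28} = \frac{101}{-16} = 101 \left(- \frac{1}{16}\right) = - \frac{101}{16}$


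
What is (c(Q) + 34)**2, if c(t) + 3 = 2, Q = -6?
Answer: 1089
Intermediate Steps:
c(t) = -1 (c(t) = -3 + 2 = -1)
(c(Q) + 34)**2 = (-1 + 34)**2 = 33**2 = 1089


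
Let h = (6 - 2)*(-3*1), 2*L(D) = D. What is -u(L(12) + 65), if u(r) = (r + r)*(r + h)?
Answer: -8378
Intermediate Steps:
L(D) = D/2
h = -12 (h = 4*(-3) = -12)
u(r) = 2*r*(-12 + r) (u(r) = (r + r)*(r - 12) = (2*r)*(-12 + r) = 2*r*(-12 + r))
-u(L(12) + 65) = -2*((1/2)*12 + 65)*(-12 + ((1/2)*12 + 65)) = -2*(6 + 65)*(-12 + (6 + 65)) = -2*71*(-12 + 71) = -2*71*59 = -1*8378 = -8378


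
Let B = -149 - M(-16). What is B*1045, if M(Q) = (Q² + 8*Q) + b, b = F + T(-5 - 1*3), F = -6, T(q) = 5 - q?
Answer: -296780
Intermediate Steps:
b = 7 (b = -6 + (5 - (-5 - 1*3)) = -6 + (5 - (-5 - 3)) = -6 + (5 - 1*(-8)) = -6 + (5 + 8) = -6 + 13 = 7)
M(Q) = 7 + Q² + 8*Q (M(Q) = (Q² + 8*Q) + 7 = 7 + Q² + 8*Q)
B = -284 (B = -149 - (7 + (-16)² + 8*(-16)) = -149 - (7 + 256 - 128) = -149 - 1*135 = -149 - 135 = -284)
B*1045 = -284*1045 = -296780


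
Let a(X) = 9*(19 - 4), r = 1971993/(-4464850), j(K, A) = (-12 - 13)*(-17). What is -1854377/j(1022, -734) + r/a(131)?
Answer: -876655202461/200918250 ≈ -4363.2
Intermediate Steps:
j(K, A) = 425 (j(K, A) = -25*(-17) = 425)
r = -1971993/4464850 (r = 1971993*(-1/4464850) = -1971993/4464850 ≈ -0.44167)
a(X) = 135 (a(X) = 9*15 = 135)
-1854377/j(1022, -734) + r/a(131) = -1854377/425 - 1971993/4464850/135 = -1854377*1/425 - 1971993/4464850*1/135 = -109081/25 - 657331/200918250 = -876655202461/200918250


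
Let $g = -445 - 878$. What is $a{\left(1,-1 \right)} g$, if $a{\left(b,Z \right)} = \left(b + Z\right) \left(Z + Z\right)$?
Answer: $0$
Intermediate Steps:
$a{\left(b,Z \right)} = 2 Z \left(Z + b\right)$ ($a{\left(b,Z \right)} = \left(Z + b\right) 2 Z = 2 Z \left(Z + b\right)$)
$g = -1323$ ($g = -445 - 878 = -1323$)
$a{\left(1,-1 \right)} g = 2 \left(-1\right) \left(-1 + 1\right) \left(-1323\right) = 2 \left(-1\right) 0 \left(-1323\right) = 0 \left(-1323\right) = 0$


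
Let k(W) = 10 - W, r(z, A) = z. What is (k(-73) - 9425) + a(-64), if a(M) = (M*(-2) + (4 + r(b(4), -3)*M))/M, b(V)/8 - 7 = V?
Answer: -148097/16 ≈ -9256.1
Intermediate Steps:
b(V) = 56 + 8*V
a(M) = (4 + 86*M)/M (a(M) = (M*(-2) + (4 + (56 + 8*4)*M))/M = (-2*M + (4 + (56 + 32)*M))/M = (-2*M + (4 + 88*M))/M = (4 + 86*M)/M)
(k(-73) - 9425) + a(-64) = ((10 - 1*(-73)) - 9425) + (86 + 4/(-64)) = ((10 + 73) - 9425) + (86 + 4*(-1/64)) = (83 - 9425) + (86 - 1/16) = -9342 + 1375/16 = -148097/16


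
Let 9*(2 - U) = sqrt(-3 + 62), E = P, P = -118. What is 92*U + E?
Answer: 66 - 92*sqrt(59)/9 ≈ -12.518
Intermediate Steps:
E = -118
U = 2 - sqrt(59)/9 (U = 2 - sqrt(-3 + 62)/9 = 2 - sqrt(59)/9 ≈ 1.1465)
92*U + E = 92*(2 - sqrt(59)/9) - 118 = (184 - 92*sqrt(59)/9) - 118 = 66 - 92*sqrt(59)/9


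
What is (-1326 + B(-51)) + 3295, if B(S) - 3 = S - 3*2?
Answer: 1915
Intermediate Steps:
B(S) = -3 + S (B(S) = 3 + (S - 3*2) = 3 + (S - 6) = 3 + (-6 + S) = -3 + S)
(-1326 + B(-51)) + 3295 = (-1326 + (-3 - 51)) + 3295 = (-1326 - 54) + 3295 = -1380 + 3295 = 1915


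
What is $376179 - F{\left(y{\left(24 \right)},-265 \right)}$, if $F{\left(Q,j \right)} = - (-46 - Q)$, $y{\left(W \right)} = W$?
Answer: $376109$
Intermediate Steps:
$F{\left(Q,j \right)} = 46 + Q$
$376179 - F{\left(y{\left(24 \right)},-265 \right)} = 376179 - \left(46 + 24\right) = 376179 - 70 = 376109$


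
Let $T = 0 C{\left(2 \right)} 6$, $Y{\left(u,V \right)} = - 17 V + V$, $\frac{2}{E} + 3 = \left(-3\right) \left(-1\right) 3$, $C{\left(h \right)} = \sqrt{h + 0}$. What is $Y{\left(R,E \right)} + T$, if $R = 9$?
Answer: $- \frac{16}{3} \approx -5.3333$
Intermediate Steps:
$C{\left(h \right)} = \sqrt{h}$
$E = \frac{1}{3}$ ($E = \frac{2}{-3 + \left(-3\right) \left(-1\right) 3} = \frac{2}{-3 + 3 \cdot 3} = \frac{2}{-3 + 9} = \frac{2}{6} = 2 \cdot \frac{1}{6} = \frac{1}{3} \approx 0.33333$)
$Y{\left(u,V \right)} = - 16 V$
$T = 0$ ($T = 0 \sqrt{2} \cdot 6 = 0 \cdot 6 = 0$)
$Y{\left(R,E \right)} + T = \left(-16\right) \frac{1}{3} + 0 = - \frac{16}{3} + 0 = - \frac{16}{3}$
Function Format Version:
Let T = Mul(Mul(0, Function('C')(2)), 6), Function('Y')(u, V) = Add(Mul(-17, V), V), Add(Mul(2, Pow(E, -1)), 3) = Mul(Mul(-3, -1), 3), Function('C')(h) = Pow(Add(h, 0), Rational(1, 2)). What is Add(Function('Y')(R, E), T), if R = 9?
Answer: Rational(-16, 3) ≈ -5.3333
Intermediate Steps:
Function('C')(h) = Pow(h, Rational(1, 2))
E = Rational(1, 3) (E = Mul(2, Pow(Add(-3, Mul(Mul(-3, -1), 3)), -1)) = Mul(2, Pow(Add(-3, Mul(3, 3)), -1)) = Mul(2, Pow(Add(-3, 9), -1)) = Mul(2, Pow(6, -1)) = Mul(2, Rational(1, 6)) = Rational(1, 3) ≈ 0.33333)
Function('Y')(u, V) = Mul(-16, V)
T = 0 (T = Mul(Mul(0, Pow(2, Rational(1, 2))), 6) = Mul(0, 6) = 0)
Add(Function('Y')(R, E), T) = Add(Mul(-16, Rational(1, 3)), 0) = Add(Rational(-16, 3), 0) = Rational(-16, 3)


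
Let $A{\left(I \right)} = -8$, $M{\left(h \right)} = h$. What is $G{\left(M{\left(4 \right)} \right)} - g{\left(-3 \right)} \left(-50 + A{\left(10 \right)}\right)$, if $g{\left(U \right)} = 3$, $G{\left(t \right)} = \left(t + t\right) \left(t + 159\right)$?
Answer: $1478$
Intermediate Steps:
$G{\left(t \right)} = 2 t \left(159 + t\right)$
$G{\left(M{\left(4 \right)} \right)} - g{\left(-3 \right)} \left(-50 + A{\left(10 \right)}\right) = 2 \cdot 4 \left(159 + 4\right) - 3 \left(-50 - 8\right) = 2 \cdot 4 \cdot 163 - 3 \left(-58\right) = 1304 - -174 = 1304 + 174 = 1478$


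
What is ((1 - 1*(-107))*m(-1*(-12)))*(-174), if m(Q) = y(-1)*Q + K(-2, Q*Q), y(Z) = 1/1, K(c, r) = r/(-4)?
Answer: 451008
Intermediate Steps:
K(c, r) = -r/4 (K(c, r) = r*(-1/4) = -r/4)
y(Z) = 1
m(Q) = Q - Q**2/4 (m(Q) = 1*Q - Q*Q/4 = Q - Q**2/4)
((1 - 1*(-107))*m(-1*(-12)))*(-174) = ((1 - 1*(-107))*((-1*(-12))*(4 - (-1)*(-12))/4))*(-174) = ((1 + 107)*((1/4)*12*(4 - 1*12)))*(-174) = (108*((1/4)*12*(4 - 12)))*(-174) = (108*((1/4)*12*(-8)))*(-174) = (108*(-24))*(-174) = -2592*(-174) = 451008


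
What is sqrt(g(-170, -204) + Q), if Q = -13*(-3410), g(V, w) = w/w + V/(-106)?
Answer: 2*sqrt(31132571)/53 ≈ 210.55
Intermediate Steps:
g(V, w) = 1 - V/106 (g(V, w) = 1 + V*(-1/106) = 1 - V/106)
Q = 44330
sqrt(g(-170, -204) + Q) = sqrt((1 - 1/106*(-170)) + 44330) = sqrt((1 + 85/53) + 44330) = sqrt(138/53 + 44330) = sqrt(2349628/53) = 2*sqrt(31132571)/53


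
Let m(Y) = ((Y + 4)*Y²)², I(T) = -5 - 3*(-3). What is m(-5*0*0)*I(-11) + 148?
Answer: 148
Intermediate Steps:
I(T) = 4 (I(T) = -5 + 9 = 4)
m(Y) = Y⁴*(4 + Y)² (m(Y) = ((4 + Y)*Y²)² = (Y²*(4 + Y))² = Y⁴*(4 + Y)²)
m(-5*0*0)*I(-11) + 148 = ((-5*0*0)⁴*(4 - 5*0*0)²)*4 + 148 = ((0*0)⁴*(4 + 0*0)²)*4 + 148 = (0⁴*(4 + 0)²)*4 + 148 = (0*4²)*4 + 148 = (0*16)*4 + 148 = 0*4 + 148 = 0 + 148 = 148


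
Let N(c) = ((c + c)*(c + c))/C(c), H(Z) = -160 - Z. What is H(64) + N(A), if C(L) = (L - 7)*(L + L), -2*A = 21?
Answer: -1114/5 ≈ -222.80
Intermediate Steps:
A = -21/2 (A = -½*21 = -21/2 ≈ -10.500)
C(L) = 2*L*(-7 + L) (C(L) = (-7 + L)*(2*L) = 2*L*(-7 + L))
N(c) = 2*c/(-7 + c) (N(c) = ((c + c)*(c + c))/((2*c*(-7 + c))) = ((2*c)*(2*c))*(1/(2*c*(-7 + c))) = (4*c²)*(1/(2*c*(-7 + c))) = 2*c/(-7 + c))
H(64) + N(A) = (-160 - 1*64) + 2*(-21/2)/(-7 - 21/2) = (-160 - 64) + 2*(-21/2)/(-35/2) = -224 + 2*(-21/2)*(-2/35) = -224 + 6/5 = -1114/5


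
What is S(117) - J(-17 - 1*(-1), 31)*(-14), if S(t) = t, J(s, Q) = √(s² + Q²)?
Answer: 117 + 14*√1217 ≈ 605.40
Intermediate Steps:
J(s, Q) = √(Q² + s²)
S(117) - J(-17 - 1*(-1), 31)*(-14) = 117 - √(31² + (-17 - 1*(-1))²)*(-14) = 117 - √(961 + (-17 + 1)²)*(-14) = 117 - √(961 + (-16)²)*(-14) = 117 - √(961 + 256)*(-14) = 117 - √1217*(-14) = 117 - (-14)*√1217 = 117 + 14*√1217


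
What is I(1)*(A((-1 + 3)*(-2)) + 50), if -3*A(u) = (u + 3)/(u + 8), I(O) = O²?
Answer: 601/12 ≈ 50.083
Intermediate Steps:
A(u) = -(3 + u)/(3*(8 + u)) (A(u) = -(u + 3)/(3*(u + 8)) = -(3 + u)/(3*(8 + u)))
I(1)*(A((-1 + 3)*(-2)) + 50) = 1²*((-3 - (-1 + 3)*(-2))/(3*(8 + (-1 + 3)*(-2))) + 50) = 1*((-3 - 2*(-2))/(3*(8 + 2*(-2))) + 50) = 1*((-3 - 1*(-4))/(3*(8 - 4)) + 50) = 1*((⅓)*(-3 + 4)/4 + 50) = 1*((⅓)*(¼)*1 + 50) = 1*(1/12 + 50) = 1*(601/12) = 601/12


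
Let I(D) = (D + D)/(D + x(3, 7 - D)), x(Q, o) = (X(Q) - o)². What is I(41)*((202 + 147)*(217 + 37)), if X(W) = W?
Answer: 3634486/705 ≈ 5155.3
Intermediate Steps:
x(Q, o) = (Q - o)²
I(D) = 2*D/(D + (-4 + D)²) (I(D) = (D + D)/(D + (3 - (7 - D))²) = (2*D)/(D + (3 + (-7 + D))²) = (2*D)/(D + (-4 + D)²) = 2*D/(D + (-4 + D)²))
I(41)*((202 + 147)*(217 + 37)) = (2*41/(41 + (-4 + 41)²))*((202 + 147)*(217 + 37)) = (2*41/(41 + 37²))*(349*254) = (2*41/(41 + 1369))*88646 = (2*41/1410)*88646 = (2*41*(1/1410))*88646 = (41/705)*88646 = 3634486/705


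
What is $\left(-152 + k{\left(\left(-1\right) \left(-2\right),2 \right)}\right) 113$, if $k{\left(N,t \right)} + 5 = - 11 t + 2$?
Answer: $-20001$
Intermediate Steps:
$k{\left(N,t \right)} = -3 - 11 t$ ($k{\left(N,t \right)} = -5 - \left(-2 + 11 t\right) = -3 - 11 t$)
$\left(-152 + k{\left(\left(-1\right) \left(-2\right),2 \right)}\right) 113 = \left(-152 - 25\right) 113 = \left(-177\right) 113 = -20001$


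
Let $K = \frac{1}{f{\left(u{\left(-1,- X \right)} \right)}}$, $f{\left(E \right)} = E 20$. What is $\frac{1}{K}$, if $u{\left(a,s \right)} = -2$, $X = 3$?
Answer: $-40$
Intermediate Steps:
$f{\left(E \right)} = 20 E$
$K = - \frac{1}{40}$ ($K = \frac{1}{20 \left(-2\right)} = \frac{1}{-40} = - \frac{1}{40} \approx -0.025$)
$\frac{1}{K} = \frac{1}{- \frac{1}{40}} = -40$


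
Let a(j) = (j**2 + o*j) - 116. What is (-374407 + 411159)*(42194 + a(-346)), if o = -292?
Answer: 9659381152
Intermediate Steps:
a(j) = -116 + j**2 - 292*j (a(j) = (j**2 - 292*j) - 116 = -116 + j**2 - 292*j)
(-374407 + 411159)*(42194 + a(-346)) = (-374407 + 411159)*(42194 + (-116 + (-346)**2 - 292*(-346))) = 36752*(42194 + (-116 + 119716 + 101032)) = 36752*(42194 + 220632) = 36752*262826 = 9659381152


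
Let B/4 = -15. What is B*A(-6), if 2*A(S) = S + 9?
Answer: -90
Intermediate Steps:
B = -60 (B = 4*(-15) = -60)
A(S) = 9/2 + S/2 (A(S) = (S + 9)/2 = (9 + S)/2 = 9/2 + S/2)
B*A(-6) = -60*(9/2 + (1/2)*(-6)) = -60*(9/2 - 3) = -60*3/2 = -90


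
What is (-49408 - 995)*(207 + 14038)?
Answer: -717990735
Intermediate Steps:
(-49408 - 995)*(207 + 14038) = -50403*14245 = -717990735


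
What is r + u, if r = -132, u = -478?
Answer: -610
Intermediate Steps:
r + u = -132 - 478 = -610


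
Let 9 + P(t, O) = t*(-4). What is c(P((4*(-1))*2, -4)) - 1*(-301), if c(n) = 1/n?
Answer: 6924/23 ≈ 301.04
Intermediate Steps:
P(t, O) = -9 - 4*t (P(t, O) = -9 + t*(-4) = -9 - 4*t)
c(P((4*(-1))*2, -4)) - 1*(-301) = 1/(-9 - 4*4*(-1)*2) - 1*(-301) = 1/(-9 - (-16)*2) + 301 = 1/(-9 - 4*(-8)) + 301 = 1/(-9 + 32) + 301 = 1/23 + 301 = 6924/23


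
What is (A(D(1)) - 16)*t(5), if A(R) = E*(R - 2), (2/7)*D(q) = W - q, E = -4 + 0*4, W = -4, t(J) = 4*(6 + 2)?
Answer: 1984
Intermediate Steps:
t(J) = 32 (t(J) = 4*8 = 32)
E = -4 (E = -4 + 0 = -4)
D(q) = -14 - 7*q/2 (D(q) = 7*(-4 - q)/2 = -14 - 7*q/2)
A(R) = 8 - 4*R (A(R) = -4*(R - 2) = -4*(-2 + R) = 8 - 4*R)
(A(D(1)) - 16)*t(5) = ((8 - 4*(-14 - 7/2*1)) - 16)*32 = ((8 - 4*(-14 - 7/2)) - 16)*32 = ((8 - 4*(-35/2)) - 16)*32 = ((8 + 70) - 16)*32 = (78 - 16)*32 = 62*32 = 1984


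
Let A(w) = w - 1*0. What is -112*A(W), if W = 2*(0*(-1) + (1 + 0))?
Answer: -224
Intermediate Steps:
W = 2 (W = 2*(0 + 1) = 2*1 = 2)
A(w) = w (A(w) = w + 0 = w)
-112*A(W) = -112*2 = -224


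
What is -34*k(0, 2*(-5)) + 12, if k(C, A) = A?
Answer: 352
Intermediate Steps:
-34*k(0, 2*(-5)) + 12 = -68*(-5) + 12 = -34*(-10) + 12 = 340 + 12 = 352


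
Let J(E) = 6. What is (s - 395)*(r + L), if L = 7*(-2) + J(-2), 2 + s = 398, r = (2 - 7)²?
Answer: 17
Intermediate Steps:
r = 25 (r = (-5)² = 25)
s = 396 (s = -2 + 398 = 396)
L = -8 (L = 7*(-2) + 6 = -14 + 6 = -8)
(s - 395)*(r + L) = (396 - 395)*(25 - 8) = 1*17 = 17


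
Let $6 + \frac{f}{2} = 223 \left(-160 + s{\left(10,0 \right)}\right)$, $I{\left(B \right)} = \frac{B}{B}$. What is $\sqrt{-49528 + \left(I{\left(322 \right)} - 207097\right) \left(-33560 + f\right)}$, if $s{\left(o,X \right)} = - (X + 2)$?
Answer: $2 \sqrt{5478919394} \approx 1.4804 \cdot 10^{5}$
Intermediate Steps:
$I{\left(B \right)} = 1$
$s{\left(o,X \right)} = -2 - X$ ($s{\left(o,X \right)} = - (2 + X) = -2 - X$)
$f = -72264$ ($f = -12 + 2 \cdot 223 \left(-160 - 2\right) = -12 + 2 \cdot 223 \left(-162\right) = -12 + 2 \left(-36126\right) = -12 - 72252 = -72264$)
$\sqrt{-49528 + \left(I{\left(322 \right)} - 207097\right) \left(-33560 + f\right)} = \sqrt{-49528 + \left(1 - 207097\right) \left(-33560 - 72264\right)} = \sqrt{-49528 - -21915727104} = \sqrt{-49528 + 21915727104} = \sqrt{21915677576} = 2 \sqrt{5478919394}$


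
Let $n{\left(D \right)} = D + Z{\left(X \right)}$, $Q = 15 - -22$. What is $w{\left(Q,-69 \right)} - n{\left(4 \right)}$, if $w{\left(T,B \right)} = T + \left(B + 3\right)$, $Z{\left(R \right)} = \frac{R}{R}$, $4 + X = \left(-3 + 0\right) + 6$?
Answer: $-34$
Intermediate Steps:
$X = -1$ ($X = -4 + \left(\left(-3 + 0\right) + 6\right) = -4 + \left(-3 + 6\right) = -4 + 3 = -1$)
$Z{\left(R \right)} = 1$
$Q = 37$ ($Q = 15 + 22 = 37$)
$n{\left(D \right)} = 1 + D$ ($n{\left(D \right)} = D + 1 = 1 + D$)
$w{\left(T,B \right)} = 3 + B + T$ ($w{\left(T,B \right)} = T + \left(3 + B\right) = 3 + B + T$)
$w{\left(Q,-69 \right)} - n{\left(4 \right)} = \left(3 - 69 + 37\right) - \left(1 + 4\right) = -29 - 5 = -34$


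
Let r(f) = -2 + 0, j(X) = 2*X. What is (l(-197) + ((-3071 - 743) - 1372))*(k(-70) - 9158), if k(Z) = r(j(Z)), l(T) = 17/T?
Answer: 9358396440/197 ≈ 4.7505e+7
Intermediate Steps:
r(f) = -2
k(Z) = -2
(l(-197) + ((-3071 - 743) - 1372))*(k(-70) - 9158) = (17/(-197) + ((-3071 - 743) - 1372))*(-2 - 9158) = (17*(-1/197) + (-3814 - 1372))*(-9160) = (-17/197 - 5186)*(-9160) = -1021659/197*(-9160) = 9358396440/197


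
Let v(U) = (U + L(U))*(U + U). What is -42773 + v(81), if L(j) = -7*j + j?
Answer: -108383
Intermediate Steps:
L(j) = -6*j
v(U) = -10*U**2 (v(U) = (U - 6*U)*(U + U) = (-5*U)*(2*U) = -10*U**2)
-42773 + v(81) = -42773 - 10*81**2 = -42773 - 10*6561 = -42773 - 65610 = -108383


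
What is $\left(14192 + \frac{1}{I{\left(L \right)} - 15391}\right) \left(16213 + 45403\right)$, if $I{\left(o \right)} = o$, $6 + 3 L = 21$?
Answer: $\frac{6727176683688}{7693} \approx 8.7445 \cdot 10^{8}$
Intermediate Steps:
$L = 5$ ($L = -2 + \frac{1}{3} \cdot 21 = -2 + 7 = 5$)
$\left(14192 + \frac{1}{I{\left(L \right)} - 15391}\right) \left(16213 + 45403\right) = \left(14192 + \frac{1}{5 - 15391}\right) \left(16213 + 45403\right) = \left(14192 + \frac{1}{-15386}\right) 61616 = \left(14192 - \frac{1}{15386}\right) 61616 = \frac{218358111}{15386} \cdot 61616 = \frac{6727176683688}{7693}$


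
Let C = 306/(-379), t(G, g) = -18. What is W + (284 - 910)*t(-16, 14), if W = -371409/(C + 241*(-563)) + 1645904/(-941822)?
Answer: 38984593518406567/3459457717499 ≈ 11269.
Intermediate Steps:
C = -306/379 (C = 306*(-1/379) = -306/379 ≈ -0.80739)
W = 3423957627835/3459457717499 (W = -371409/(-306/379 + 241*(-563)) + 1645904/(-941822) = -371409/(-306/379 - 135683) + 1645904*(-1/941822) = -371409/(-51424163/379) - 822952/470911 = -371409*(-379/51424163) - 822952/470911 = 140764011/51424163 - 822952/470911 = 3423957627835/3459457717499 ≈ 0.98974)
W + (284 - 910)*t(-16, 14) = 3423957627835/3459457717499 + (284 - 910)*(-18) = 3423957627835/3459457717499 - 626*(-18) = 3423957627835/3459457717499 + 11268 = 38984593518406567/3459457717499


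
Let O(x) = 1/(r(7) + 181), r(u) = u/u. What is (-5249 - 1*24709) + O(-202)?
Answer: -5452355/182 ≈ -29958.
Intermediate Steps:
r(u) = 1
O(x) = 1/182 (O(x) = 1/(1 + 181) = 1/182)
(-5249 - 1*24709) + O(-202) = (-5249 - 1*24709) + 1/182 = (-5249 - 24709) + 1/182 = -29958 + 1/182 = -5452355/182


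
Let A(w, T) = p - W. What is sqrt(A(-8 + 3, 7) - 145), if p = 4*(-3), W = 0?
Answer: I*sqrt(157) ≈ 12.53*I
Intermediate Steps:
p = -12
A(w, T) = -12 (A(w, T) = -12 - 1*0 = -12 + 0 = -12)
sqrt(A(-8 + 3, 7) - 145) = sqrt(-12 - 145) = sqrt(-157) = I*sqrt(157)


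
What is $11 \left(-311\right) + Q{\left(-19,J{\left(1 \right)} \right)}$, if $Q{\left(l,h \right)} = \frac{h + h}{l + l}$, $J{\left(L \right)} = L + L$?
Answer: $- \frac{65001}{19} \approx -3421.1$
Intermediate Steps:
$J{\left(L \right)} = 2 L$
$Q{\left(l,h \right)} = \frac{h}{l}$ ($Q{\left(l,h \right)} = \frac{2 h}{2 l} = 2 h \frac{1}{2 l} = \frac{h}{l}$)
$11 \left(-311\right) + Q{\left(-19,J{\left(1 \right)} \right)} = 11 \left(-311\right) + \frac{2 \cdot 1}{-19} = -3421 + 2 \left(- \frac{1}{19}\right) = -3421 - \frac{2}{19} = - \frac{65001}{19}$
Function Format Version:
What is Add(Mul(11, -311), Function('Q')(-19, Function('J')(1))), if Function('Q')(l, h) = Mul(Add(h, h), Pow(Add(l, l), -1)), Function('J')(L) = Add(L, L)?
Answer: Rational(-65001, 19) ≈ -3421.1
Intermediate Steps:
Function('J')(L) = Mul(2, L)
Function('Q')(l, h) = Mul(h, Pow(l, -1)) (Function('Q')(l, h) = Mul(Mul(2, h), Pow(Mul(2, l), -1)) = Mul(Mul(2, h), Mul(Rational(1, 2), Pow(l, -1))) = Mul(h, Pow(l, -1)))
Add(Mul(11, -311), Function('Q')(-19, Function('J')(1))) = Add(Mul(11, -311), Mul(Mul(2, 1), Pow(-19, -1))) = Add(-3421, Mul(2, Rational(-1, 19))) = Add(-3421, Rational(-2, 19)) = Rational(-65001, 19)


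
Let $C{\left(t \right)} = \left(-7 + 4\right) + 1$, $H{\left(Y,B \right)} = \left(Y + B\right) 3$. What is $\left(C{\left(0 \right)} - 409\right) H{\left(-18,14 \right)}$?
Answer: $4932$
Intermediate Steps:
$H{\left(Y,B \right)} = 3 B + 3 Y$ ($H{\left(Y,B \right)} = \left(B + Y\right) 3 = 3 B + 3 Y$)
$C{\left(t \right)} = -2$ ($C{\left(t \right)} = -3 + 1 = -2$)
$\left(C{\left(0 \right)} - 409\right) H{\left(-18,14 \right)} = \left(-2 - 409\right) \left(3 \cdot 14 + 3 \left(-18\right)\right) = - 411 \left(42 - 54\right) = \left(-411\right) \left(-12\right) = 4932$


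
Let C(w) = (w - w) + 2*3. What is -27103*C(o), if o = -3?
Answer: -162618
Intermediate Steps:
C(w) = 6 (C(w) = 0 + 6 = 6)
-27103*C(o) = -27103*6 = -162618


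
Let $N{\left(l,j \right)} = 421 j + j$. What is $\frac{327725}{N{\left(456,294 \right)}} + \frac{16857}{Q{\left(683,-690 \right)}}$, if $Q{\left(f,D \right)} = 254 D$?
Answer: $\frac{2306069551}{906006570} \approx 2.5453$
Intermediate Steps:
$N{\left(l,j \right)} = 422 j$
$\frac{327725}{N{\left(456,294 \right)}} + \frac{16857}{Q{\left(683,-690 \right)}} = \frac{327725}{422 \cdot 294} + \frac{16857}{254 \left(-690\right)} = \frac{327725}{124068} + \frac{16857}{-175260} = 327725 \cdot \frac{1}{124068} + 16857 \left(- \frac{1}{175260}\right) = \frac{327725}{124068} - \frac{5619}{58420} = \frac{2306069551}{906006570}$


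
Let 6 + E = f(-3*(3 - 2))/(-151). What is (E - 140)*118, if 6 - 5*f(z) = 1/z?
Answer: -39023662/2265 ≈ -17229.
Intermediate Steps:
f(z) = 6/5 - 1/(5*z)
E = -13609/2265 (E = -6 + ((-1 + 6*(-3*(3 - 2)))/(5*((-3*(3 - 2)))))/(-151) = -6 + ((-1 + 6*(-3*1))/(5*((-3*1))))*(-1/151) = -6 + ((⅕)*(-1 + 6*(-3))/(-3))*(-1/151) = -6 + ((⅕)*(-⅓)*(-1 - 18))*(-1/151) = -6 + ((⅕)*(-⅓)*(-19))*(-1/151) = -6 + (19/15)*(-1/151) = -6 - 19/2265 = -13609/2265 ≈ -6.0084)
(E - 140)*118 = (-13609/2265 - 140)*118 = -330709/2265*118 = -39023662/2265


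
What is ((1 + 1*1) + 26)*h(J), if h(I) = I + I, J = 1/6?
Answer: 28/3 ≈ 9.3333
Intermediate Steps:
J = ⅙ ≈ 0.16667
h(I) = 2*I
((1 + 1*1) + 26)*h(J) = ((1 + 1*1) + 26)*(2*(⅙)) = ((1 + 1) + 26)*(⅓) = (2 + 26)*(⅓) = 28*(⅓) = 28/3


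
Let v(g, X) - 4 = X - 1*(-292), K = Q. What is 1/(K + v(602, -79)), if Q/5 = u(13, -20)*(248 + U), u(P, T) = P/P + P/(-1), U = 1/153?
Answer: -51/747833 ≈ -6.8197e-5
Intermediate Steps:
U = 1/153 ≈ 0.0065359
u(P, T) = 1 - P (u(P, T) = 1 + P*(-1) = 1 - P)
Q = -758900/51 (Q = 5*((1 - 1*13)*(248 + 1/153)) = 5*((1 - 13)*(37945/153)) = 5*(-12*37945/153) = 5*(-151780/51) = -758900/51 ≈ -14880.)
K = -758900/51 ≈ -14880.
v(g, X) = 296 + X (v(g, X) = 4 + (X - 1*(-292)) = 4 + (X + 292) = 4 + (292 + X) = 296 + X)
1/(K + v(602, -79)) = 1/(-758900/51 + (296 - 79)) = 1/(-758900/51 + 217) = 1/(-747833/51) = -51/747833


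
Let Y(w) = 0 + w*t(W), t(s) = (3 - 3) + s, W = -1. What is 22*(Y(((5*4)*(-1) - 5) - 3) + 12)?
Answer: 880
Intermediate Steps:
t(s) = s (t(s) = 0 + s = s)
Y(w) = -w (Y(w) = 0 + w*(-1) = 0 - w = -w)
22*(Y(((5*4)*(-1) - 5) - 3) + 12) = 22*(-(((5*4)*(-1) - 5) - 3) + 12) = 22*(-((20*(-1) - 5) - 3) + 12) = 22*(-((-20 - 5) - 3) + 12) = 22*(-(-25 - 3) + 12) = 22*(-1*(-28) + 12) = 22*(28 + 12) = 22*40 = 880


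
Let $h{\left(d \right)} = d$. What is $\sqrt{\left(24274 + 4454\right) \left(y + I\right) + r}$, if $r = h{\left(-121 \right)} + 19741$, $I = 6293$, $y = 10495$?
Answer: $6 \sqrt{13397369} \approx 21961.0$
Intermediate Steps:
$r = 19620$ ($r = -121 + 19741 = 19620$)
$\sqrt{\left(24274 + 4454\right) \left(y + I\right) + r} = \sqrt{\left(24274 + 4454\right) \left(10495 + 6293\right) + 19620} = \sqrt{28728 \cdot 16788 + 19620} = \sqrt{482285664 + 19620} = \sqrt{482305284} = 6 \sqrt{13397369}$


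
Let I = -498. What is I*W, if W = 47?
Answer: -23406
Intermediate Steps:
I*W = -498*47 = -23406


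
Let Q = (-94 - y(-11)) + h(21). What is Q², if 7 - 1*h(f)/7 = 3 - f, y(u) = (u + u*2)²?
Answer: 1016064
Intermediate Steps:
y(u) = 9*u² (y(u) = (u + 2*u)² = (3*u)² = 9*u²)
h(f) = 28 + 7*f (h(f) = 49 - 7*(3 - f) = 49 + (-21 + 7*f) = 28 + 7*f)
Q = -1008 (Q = (-94 - 9*(-11)²) + (28 + 7*21) = (-94 - 9*121) + (28 + 147) = (-94 - 1*1089) + 175 = (-94 - 1089) + 175 = -1183 + 175 = -1008)
Q² = (-1008)² = 1016064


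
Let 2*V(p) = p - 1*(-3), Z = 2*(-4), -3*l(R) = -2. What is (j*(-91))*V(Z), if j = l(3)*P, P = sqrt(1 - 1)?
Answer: 0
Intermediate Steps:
l(R) = 2/3 (l(R) = -1/3*(-2) = 2/3)
P = 0 (P = sqrt(0) = 0)
j = 0 (j = (2/3)*0 = 0)
Z = -8
V(p) = 3/2 + p/2 (V(p) = (p - 1*(-3))/2 = (p + 3)/2 = (3 + p)/2 = 3/2 + p/2)
(j*(-91))*V(Z) = (0*(-91))*(3/2 + (1/2)*(-8)) = 0*(3/2 - 4) = 0*(-5/2) = 0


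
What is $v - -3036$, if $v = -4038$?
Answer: $-1002$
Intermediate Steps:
$v - -3036 = -4038 - -3036 = -4038 + 3036 = -1002$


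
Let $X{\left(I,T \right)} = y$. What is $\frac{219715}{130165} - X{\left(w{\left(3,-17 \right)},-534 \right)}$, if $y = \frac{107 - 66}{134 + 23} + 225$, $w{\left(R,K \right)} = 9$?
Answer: $- \frac{913784027}{4087181} \approx -223.57$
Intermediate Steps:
$y = \frac{35366}{157}$ ($y = \frac{41}{157} + 225 = \frac{35366}{157} \approx 225.26$)
$X{\left(I,T \right)} = \frac{35366}{157}$
$\frac{219715}{130165} - X{\left(w{\left(3,-17 \right)},-534 \right)} = \frac{219715}{130165} - \frac{35366}{157} = 219715 \cdot \frac{1}{130165} - \frac{35366}{157} = \frac{43943}{26033} - \frac{35366}{157} = - \frac{913784027}{4087181}$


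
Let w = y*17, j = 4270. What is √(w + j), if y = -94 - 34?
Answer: √2094 ≈ 45.760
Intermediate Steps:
y = -128
w = -2176 (w = -128*17 = -2176)
√(w + j) = √(-2176 + 4270) = √2094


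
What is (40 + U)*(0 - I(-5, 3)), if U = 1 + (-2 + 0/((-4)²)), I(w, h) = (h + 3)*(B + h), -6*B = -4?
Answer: -858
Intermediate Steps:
B = ⅔ (B = -⅙*(-4) = ⅔ ≈ 0.66667)
I(w, h) = (3 + h)*(⅔ + h) (I(w, h) = (h + 3)*(⅔ + h) = (3 + h)*(⅔ + h))
U = -1 (U = 1 + (-2 + 0/16) = 1 + (-2 + 0*(1/16)) = 1 + (-2 + 0) = 1 - 2 = -1)
(40 + U)*(0 - I(-5, 3)) = (40 - 1)*(0 - (2 + 3² + (11/3)*3)) = 39*(0 - (2 + 9 + 11)) = 39*(0 - 1*22) = 39*(0 - 22) = 39*(-22) = -858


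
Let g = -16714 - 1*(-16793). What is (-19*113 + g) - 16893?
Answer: -18961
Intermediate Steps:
g = 79 (g = -16714 + 16793 = 79)
(-19*113 + g) - 16893 = (-19*113 + 79) - 16893 = (-2147 + 79) - 16893 = -2068 - 16893 = -18961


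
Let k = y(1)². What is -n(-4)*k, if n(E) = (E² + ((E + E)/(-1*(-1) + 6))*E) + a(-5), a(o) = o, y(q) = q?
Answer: -109/7 ≈ -15.571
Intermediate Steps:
k = 1 (k = 1² = 1)
n(E) = -5 + 9*E²/7 (n(E) = (E² + ((E + E)/(-1*(-1) + 6))*E) - 5 = (E² + ((2*E)/(1 + 6))*E) - 5 = (E² + ((2*E)/7)*E) - 5 = (E² + ((2*E)*(⅐))*E) - 5 = (E² + (2*E/7)*E) - 5 = (E² + 2*E²/7) - 5 = 9*E²/7 - 5 = -5 + 9*E²/7)
-n(-4)*k = -(-5 + (9/7)*(-4)²) = -(-5 + (9/7)*16) = -(-5 + 144/7) = -109/7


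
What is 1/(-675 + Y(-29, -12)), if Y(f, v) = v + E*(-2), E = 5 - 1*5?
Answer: -1/687 ≈ -0.0014556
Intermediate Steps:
E = 0 (E = 5 - 5 = 0)
Y(f, v) = v (Y(f, v) = v + 0*(-2) = v + 0 = v)
1/(-675 + Y(-29, -12)) = 1/(-675 - 12) = 1/(-687) = -1/687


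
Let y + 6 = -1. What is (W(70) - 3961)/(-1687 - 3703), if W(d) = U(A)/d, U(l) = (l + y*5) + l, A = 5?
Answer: 55459/75460 ≈ 0.73495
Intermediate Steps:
y = -7 (y = -6 - 1 = -7)
U(l) = -35 + 2*l (U(l) = (l - 7*5) + l = (l - 35) + l = (-35 + l) + l = -35 + 2*l)
W(d) = -25/d (W(d) = (-35 + 2*5)/d = (-35 + 10)/d = -25/d)
(W(70) - 3961)/(-1687 - 3703) = (-25/70 - 3961)/(-1687 - 3703) = (-25*1/70 - 3961)/(-5390) = (-5/14 - 3961)*(-1/5390) = -55459/14*(-1/5390) = 55459/75460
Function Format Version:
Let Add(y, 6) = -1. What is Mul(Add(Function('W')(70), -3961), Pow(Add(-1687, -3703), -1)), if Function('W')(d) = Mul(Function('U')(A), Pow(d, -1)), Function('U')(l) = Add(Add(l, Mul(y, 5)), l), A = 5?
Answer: Rational(55459, 75460) ≈ 0.73495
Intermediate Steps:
y = -7 (y = Add(-6, -1) = -7)
Function('U')(l) = Add(-35, Mul(2, l)) (Function('U')(l) = Add(Add(l, Mul(-7, 5)), l) = Add(Add(l, -35), l) = Add(Add(-35, l), l) = Add(-35, Mul(2, l)))
Function('W')(d) = Mul(-25, Pow(d, -1)) (Function('W')(d) = Mul(Add(-35, Mul(2, 5)), Pow(d, -1)) = Mul(Add(-35, 10), Pow(d, -1)) = Mul(-25, Pow(d, -1)))
Mul(Add(Function('W')(70), -3961), Pow(Add(-1687, -3703), -1)) = Mul(Add(Mul(-25, Pow(70, -1)), -3961), Pow(Add(-1687, -3703), -1)) = Mul(Add(Mul(-25, Rational(1, 70)), -3961), Pow(-5390, -1)) = Mul(Add(Rational(-5, 14), -3961), Rational(-1, 5390)) = Mul(Rational(-55459, 14), Rational(-1, 5390)) = Rational(55459, 75460)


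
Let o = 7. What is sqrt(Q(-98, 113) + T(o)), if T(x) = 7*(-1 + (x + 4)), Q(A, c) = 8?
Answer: sqrt(78) ≈ 8.8318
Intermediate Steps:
T(x) = 21 + 7*x (T(x) = 7*(-1 + (4 + x)) = 7*(3 + x) = 21 + 7*x)
sqrt(Q(-98, 113) + T(o)) = sqrt(8 + (21 + 7*7)) = sqrt(8 + (21 + 49)) = sqrt(8 + 70) = sqrt(78)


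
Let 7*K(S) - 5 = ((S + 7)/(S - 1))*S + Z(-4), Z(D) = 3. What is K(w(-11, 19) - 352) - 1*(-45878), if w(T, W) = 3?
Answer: 56142271/1225 ≈ 45830.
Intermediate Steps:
K(S) = 8/7 + S*(7 + S)/(7*(-1 + S)) (K(S) = 5/7 + (((S + 7)/(S - 1))*S + 3)/7 = 5/7 + (((7 + S)/(-1 + S))*S + 3)/7 = 5/7 + (S*(7 + S)/(-1 + S) + 3)/7 = 5/7 + (3 + S*(7 + S)/(-1 + S))/7 = 5/7 + (3/7 + S*(7 + S)/(7*(-1 + S))) = 8/7 + S*(7 + S)/(7*(-1 + S)))
K(w(-11, 19) - 352) - 1*(-45878) = (-8 + (3 - 352)**2 + 15*(3 - 352))/(7*(-1 + (3 - 352))) - 1*(-45878) = (-8 + (-349)**2 + 15*(-349))/(7*(-1 - 349)) + 45878 = (1/7)*(-8 + 121801 - 5235)/(-350) + 45878 = (1/7)*(-1/350)*116558 + 45878 = -58279/1225 + 45878 = 56142271/1225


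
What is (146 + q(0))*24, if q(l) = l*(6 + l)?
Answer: 3504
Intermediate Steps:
(146 + q(0))*24 = (146 + 0*(6 + 0))*24 = (146 + 0*6)*24 = (146 + 0)*24 = 146*24 = 3504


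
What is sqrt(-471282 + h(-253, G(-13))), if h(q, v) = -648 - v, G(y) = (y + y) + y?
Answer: I*sqrt(471891) ≈ 686.94*I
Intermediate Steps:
G(y) = 3*y (G(y) = 2*y + y = 3*y)
sqrt(-471282 + h(-253, G(-13))) = sqrt(-471282 + (-648 - 3*(-13))) = sqrt(-471282 + (-648 - 1*(-39))) = sqrt(-471282 + (-648 + 39)) = sqrt(-471282 - 609) = sqrt(-471891) = I*sqrt(471891)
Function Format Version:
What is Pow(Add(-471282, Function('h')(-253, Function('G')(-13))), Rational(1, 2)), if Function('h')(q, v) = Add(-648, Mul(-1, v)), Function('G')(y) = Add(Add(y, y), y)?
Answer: Mul(I, Pow(471891, Rational(1, 2))) ≈ Mul(686.94, I)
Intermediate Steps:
Function('G')(y) = Mul(3, y) (Function('G')(y) = Add(Mul(2, y), y) = Mul(3, y))
Pow(Add(-471282, Function('h')(-253, Function('G')(-13))), Rational(1, 2)) = Pow(Add(-471282, Add(-648, Mul(-1, Mul(3, -13)))), Rational(1, 2)) = Pow(Add(-471282, Add(-648, Mul(-1, -39))), Rational(1, 2)) = Pow(Add(-471282, Add(-648, 39)), Rational(1, 2)) = Pow(Add(-471282, -609), Rational(1, 2)) = Pow(-471891, Rational(1, 2)) = Mul(I, Pow(471891, Rational(1, 2)))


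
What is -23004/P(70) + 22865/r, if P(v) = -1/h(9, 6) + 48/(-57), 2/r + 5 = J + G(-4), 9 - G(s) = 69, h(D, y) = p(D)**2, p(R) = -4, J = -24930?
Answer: -157151449193/550 ≈ -2.8573e+8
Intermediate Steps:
h(D, y) = 16 (h(D, y) = (-4)**2 = 16)
G(s) = -60 (G(s) = 9 - 1*69 = 9 - 69 = -60)
r = -2/24995 (r = 2/(-5 + (-24930 - 60)) = 2/(-5 - 24990) = 2/(-24995) = 2*(-1/24995) = -2/24995 ≈ -8.0016e-5)
P(v) = -275/304 (P(v) = -1/16 + 48/(-57) = -1*1/16 + 48*(-1/57) = -1/16 - 16/19 = -275/304)
-23004/P(70) + 22865/r = -23004/(-275/304) + 22865/(-2/24995) = -23004*(-304/275) + 22865*(-24995/2) = 6993216/275 - 571510675/2 = -157151449193/550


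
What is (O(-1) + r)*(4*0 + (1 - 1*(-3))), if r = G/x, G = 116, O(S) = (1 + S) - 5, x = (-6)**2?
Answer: -64/9 ≈ -7.1111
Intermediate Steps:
x = 36
O(S) = -4 + S
r = 29/9 (r = 116/36 = 116*(1/36) = 29/9 ≈ 3.2222)
(O(-1) + r)*(4*0 + (1 - 1*(-3))) = ((-4 - 1) + 29/9)*(4*0 + (1 - 1*(-3))) = (-5 + 29/9)*(0 + (1 + 3)) = -16*(0 + 4)/9 = -16/9*4 = -64/9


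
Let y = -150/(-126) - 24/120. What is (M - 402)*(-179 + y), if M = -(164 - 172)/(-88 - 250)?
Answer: 181414846/2535 ≈ 71564.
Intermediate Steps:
y = 104/105 (y = -150*(-1/126) - 24*1/120 = 25/21 - ⅕ = 104/105 ≈ 0.99048)
M = -4/169 (M = -(-8)/(-338) = -(-8)*(-1)/338 = -1*4/169 = -4/169 ≈ -0.023669)
(M - 402)*(-179 + y) = (-4/169 - 402)*(-179 + 104/105) = -67942/169*(-18691/105) = 181414846/2535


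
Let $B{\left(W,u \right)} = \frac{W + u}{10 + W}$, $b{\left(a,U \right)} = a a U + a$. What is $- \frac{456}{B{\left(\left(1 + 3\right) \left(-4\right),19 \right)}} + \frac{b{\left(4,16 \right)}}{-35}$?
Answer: $\frac{6332}{7} \approx 904.57$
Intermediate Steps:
$b{\left(a,U \right)} = a + U a^{2}$ ($b{\left(a,U \right)} = a^{2} U + a = U a^{2} + a = a + U a^{2}$)
$B{\left(W,u \right)} = \frac{W + u}{10 + W}$
$- \frac{456}{B{\left(\left(1 + 3\right) \left(-4\right),19 \right)}} + \frac{b{\left(4,16 \right)}}{-35} = - \frac{456}{\frac{1}{10 + \left(1 + 3\right) \left(-4\right)} \left(\left(1 + 3\right) \left(-4\right) + 19\right)} + \frac{4 \left(1 + 16 \cdot 4\right)}{-35} = - \frac{456}{\frac{1}{10 + 4 \left(-4\right)} \left(4 \left(-4\right) + 19\right)} + 4 \left(1 + 64\right) \left(- \frac{1}{35}\right) = - \frac{456}{\frac{1}{10 - 16} \left(-16 + 19\right)} + 4 \cdot 65 \left(- \frac{1}{35}\right) = - \frac{456}{\frac{1}{-6} \cdot 3} + 260 \left(- \frac{1}{35}\right) = - \frac{456}{\left(- \frac{1}{6}\right) 3} - \frac{52}{7} = - \frac{456}{- \frac{1}{2}} - \frac{52}{7} = \left(-456\right) \left(-2\right) - \frac{52}{7} = 912 - \frac{52}{7} = \frac{6332}{7}$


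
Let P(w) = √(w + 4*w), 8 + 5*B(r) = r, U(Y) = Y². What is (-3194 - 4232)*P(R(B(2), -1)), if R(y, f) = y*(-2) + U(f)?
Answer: -7426*√17 ≈ -30618.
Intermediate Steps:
B(r) = -8/5 + r/5
R(y, f) = f² - 2*y (R(y, f) = y*(-2) + f² = -2*y + f² = f² - 2*y)
P(w) = √5*√w (P(w) = √(5*w) = √5*√w)
(-3194 - 4232)*P(R(B(2), -1)) = (-3194 - 4232)*(√5*√((-1)² - 2*(-8/5 + (⅕)*2))) = -7426*√5*√(1 - 2*(-8/5 + ⅖)) = -7426*√5*√(1 - 2*(-6/5)) = -7426*√5*√(1 + 12/5) = -7426*√5*√(17/5) = -7426*√5*√85/5 = -7426*√17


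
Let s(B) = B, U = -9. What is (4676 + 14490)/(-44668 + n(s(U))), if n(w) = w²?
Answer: -19166/44587 ≈ -0.42986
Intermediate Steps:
(4676 + 14490)/(-44668 + n(s(U))) = (4676 + 14490)/(-44668 + (-9)²) = 19166/(-44668 + 81) = 19166/(-44587) = 19166*(-1/44587) = -19166/44587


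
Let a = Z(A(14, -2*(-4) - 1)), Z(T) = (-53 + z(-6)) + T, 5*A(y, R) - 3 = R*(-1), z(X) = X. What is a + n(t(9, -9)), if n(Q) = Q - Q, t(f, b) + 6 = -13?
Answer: -299/5 ≈ -59.800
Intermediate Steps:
t(f, b) = -19 (t(f, b) = -6 - 13 = -19)
A(y, R) = 3/5 - R/5 (A(y, R) = 3/5 + (R*(-1))/5 = 3/5 + (-R)/5 = 3/5 - R/5)
Z(T) = -59 + T (Z(T) = (-53 - 6) + T = -59 + T)
a = -299/5 (a = -59 + (3/5 - (-2*(-4) - 1)/5) = -59 + (3/5 - (8 - 1)/5) = -59 + (3/5 - 1/5*7) = -59 + (3/5 - 7/5) = -59 - 4/5 = -299/5 ≈ -59.800)
n(Q) = 0
a + n(t(9, -9)) = -299/5 + 0 = -299/5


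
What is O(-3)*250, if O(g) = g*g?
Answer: 2250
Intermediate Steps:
O(g) = g²
O(-3)*250 = (-3)²*250 = 9*250 = 2250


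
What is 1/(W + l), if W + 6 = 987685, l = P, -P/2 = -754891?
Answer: 1/2497461 ≈ 4.0041e-7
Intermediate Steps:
P = 1509782 (P = -2*(-754891) = 1509782)
l = 1509782
W = 987679 (W = -6 + 987685 = 987679)
1/(W + l) = 1/(987679 + 1509782) = 1/2497461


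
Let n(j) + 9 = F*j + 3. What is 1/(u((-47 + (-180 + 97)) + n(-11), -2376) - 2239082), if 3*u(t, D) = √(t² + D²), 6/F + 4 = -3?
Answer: -493717581/1105474009996432 - 21*√69352105/1105474009996432 ≈ -4.4677e-7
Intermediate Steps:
F = -6/7 (F = 6/(-4 - 3) = 6/(-7) = 6*(-⅐) = -6/7 ≈ -0.85714)
n(j) = -6 - 6*j/7 (n(j) = -9 + (-6*j/7 + 3) = -9 + (3 - 6*j/7) = -6 - 6*j/7)
u(t, D) = √(D² + t²)/3 (u(t, D) = √(t² + D²)/3 = √(D² + t²)/3)
1/(u((-47 + (-180 + 97)) + n(-11), -2376) - 2239082) = 1/(√((-2376)² + ((-47 + (-180 + 97)) + (-6 - 6/7*(-11)))²)/3 - 2239082) = 1/(√(5645376 + ((-47 - 83) + (-6 + 66/7))²)/3 - 2239082) = 1/(√(5645376 + (-130 + 24/7)²)/3 - 2239082) = 1/(√(5645376 + (-886/7)²)/3 - 2239082) = 1/(√(5645376 + 784996/49)/3 - 2239082) = 1/(√(277408420/49)/3 - 2239082) = 1/((2*√69352105/7)/3 - 2239082) = 1/(2*√69352105/21 - 2239082) = 1/(-2239082 + 2*√69352105/21)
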